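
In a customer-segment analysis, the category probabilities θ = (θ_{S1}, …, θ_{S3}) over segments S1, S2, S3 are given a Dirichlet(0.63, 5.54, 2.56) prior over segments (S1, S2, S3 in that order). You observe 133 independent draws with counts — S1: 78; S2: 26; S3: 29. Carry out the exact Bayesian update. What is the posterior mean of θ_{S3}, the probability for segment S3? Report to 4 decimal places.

The Dirichlet prior is conjugate to the Multinomial likelihood: each posterior αⱼ = prior αⱼ + observed count nⱼ.
Posterior concentration: (78.63, 31.54, 31.56), total = 141.73.
E[θ_{S3}|data] = α_{S3}/Σα = 31.56/141.73 = 0.2227.

0.2227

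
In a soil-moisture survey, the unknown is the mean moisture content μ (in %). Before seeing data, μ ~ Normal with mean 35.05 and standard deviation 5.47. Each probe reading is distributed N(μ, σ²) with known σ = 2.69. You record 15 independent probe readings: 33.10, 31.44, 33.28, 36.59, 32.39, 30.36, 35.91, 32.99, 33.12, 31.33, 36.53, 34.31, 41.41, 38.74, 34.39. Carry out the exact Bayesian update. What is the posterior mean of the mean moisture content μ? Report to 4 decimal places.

For Normal data with known variance σ², a Normal(μ₀, σ₀²) prior on μ is conjugate. Posterior precision = 1/σ₀² + n/σ²; posterior mean is the precision-weighted average of μ₀ and x̄.
Σxᵢ = 33.10 + 31.44 + 33.28 + 36.59 + 32.39 + 30.36 + 35.91 + 32.99 + 33.12 + 31.33 + 36.53 + 34.31 + 41.41 + 38.74 + 34.39 = 515.89, so n·x̄ = 515.89.
σ₀² = 5.47² = 29.9209, σ² = 2.69² = 7.2361; σ² + n·σ₀² = 7.2361 + 15·29.9209 = 456.0496.
Posterior mean = (μ₀/σ₀² + n·x̄/σ²)/(1/σ₀² + n/σ²) = (σ²·μ₀ + σ₀²·n·x̄)/(σ² + n·σ₀²) = (7.2361·35.05 + 29.9209·515.89)/456.0496 = 15689.518406/456.0496 = 34.4031.

34.4031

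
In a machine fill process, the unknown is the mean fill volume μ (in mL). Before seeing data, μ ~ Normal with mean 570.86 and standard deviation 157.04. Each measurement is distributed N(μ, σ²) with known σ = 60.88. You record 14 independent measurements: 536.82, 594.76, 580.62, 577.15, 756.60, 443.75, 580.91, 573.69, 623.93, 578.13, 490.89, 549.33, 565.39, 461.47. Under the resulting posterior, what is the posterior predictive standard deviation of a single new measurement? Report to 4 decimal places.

For Normal data with known variance σ², a Normal(μ₀, σ₀²) prior on μ is conjugate. Posterior precision = 1/σ₀² + n/σ²; posterior mean is the precision-weighted average of μ₀ and x̄.
σ₀² = 157.04² = 24661.5616, σ² = 60.88² = 3706.3744; σ² + n·σ₀² = 3706.3744 + 14·24661.5616 = 348968.2368.
Posterior precision = 1/σ₀² + n/σ² = 1/24661.5616 + 14/3706.3744 = (σ² + n·σ₀²)/(σ₀²σ²) = 348968.2368/(24661.5616·3706.3744); posterior variance σₙ² = σ₀²σ²/(σ² + n·σ₀²) = 24661.5616·3706.3744/348968.2368 = 261.929227.
Predictive variance for one new observation = σₙ² + σ² = 24661.5616·3706.3744/348968.2368 + 3706.3744 = σ²·(σ₀² + 348968.2368)/348968.2368 = 3706.3744·373629.7984/348968.2368 = 3968.303627; SD = √(3706.3744·373629.7984/348968.2368) = 62.9945.

62.9945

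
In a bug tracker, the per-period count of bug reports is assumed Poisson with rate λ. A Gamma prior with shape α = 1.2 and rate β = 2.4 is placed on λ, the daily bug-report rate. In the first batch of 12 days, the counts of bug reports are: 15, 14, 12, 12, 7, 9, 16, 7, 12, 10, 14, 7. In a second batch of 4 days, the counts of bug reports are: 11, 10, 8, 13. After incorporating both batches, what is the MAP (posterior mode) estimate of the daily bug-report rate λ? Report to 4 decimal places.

With a Gamma(shape α, rate β) prior, the Poisson likelihood is conjugate: the posterior is Gamma(α + ΣXᵢ, β + n).
Batch 1: sum of counts S = 135 over n = 12 days.
After batch 1: Gamma(α+S, β+n) = Gamma(1.2+135, 2.4+12) = Gamma(136.2, 14.4).
Batch 2: sum of counts S = 42 over n = 4 days.
After batch 2: Gamma(α+S, β+n) = Gamma(136.2+42, 14.4+4) = Gamma(178.2, 18.4).
Mode of Gamma(α,β) for α≥1 is (α−1)/β = 177.2/18.4 = 9.6304.

9.6304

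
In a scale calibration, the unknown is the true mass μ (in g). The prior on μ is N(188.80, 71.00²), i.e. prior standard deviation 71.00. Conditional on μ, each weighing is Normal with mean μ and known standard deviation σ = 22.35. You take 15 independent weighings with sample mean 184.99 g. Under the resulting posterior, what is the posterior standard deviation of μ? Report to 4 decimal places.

For Normal data with known variance σ², a Normal(μ₀, σ₀²) prior on μ is conjugate. Posterior precision = 1/σ₀² + n/σ²; posterior mean is the precision-weighted average of μ₀ and x̄.
σ₀² = 71.00² = 5041, σ² = 22.35² = 499.5225; σ² + n·σ₀² = 499.5225 + 15·5041 = 76114.5225.
Posterior precision = 1/σ₀² + n/σ² = 1/5041 + 15/499.5225 = (σ² + n·σ₀²)/(σ₀²σ²) = 76114.5225/(5041·499.5225); posterior variance σₙ² = σ₀²σ²/(σ² + n·σ₀²) = 5041·499.5225/76114.5225 = 33.082950.
Posterior SD = √σₙ² = √(5041·499.5225/76114.5225) = 5.7518.

5.7518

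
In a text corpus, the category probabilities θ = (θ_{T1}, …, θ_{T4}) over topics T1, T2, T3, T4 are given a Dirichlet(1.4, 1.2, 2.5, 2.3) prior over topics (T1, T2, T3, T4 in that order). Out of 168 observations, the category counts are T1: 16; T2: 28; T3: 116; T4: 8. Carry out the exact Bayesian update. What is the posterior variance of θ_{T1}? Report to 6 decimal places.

0.000507

The Dirichlet prior is conjugate to the Multinomial likelihood: each posterior αⱼ = prior αⱼ + observed count nⱼ.
Posterior concentration: (17.4, 29.2, 118.5, 10.3), total = 175.4.
Var[θ_j] = α_j(Σα−α_j)/((Σα)²(Σα+1)) = 17.4·158.0/(175.4²·176.4) = 0.000507.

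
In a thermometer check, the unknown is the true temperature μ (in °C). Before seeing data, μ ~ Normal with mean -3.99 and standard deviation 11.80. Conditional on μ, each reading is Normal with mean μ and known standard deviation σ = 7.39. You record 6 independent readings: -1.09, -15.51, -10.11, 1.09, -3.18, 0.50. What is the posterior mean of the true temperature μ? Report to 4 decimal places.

For Normal data with known variance σ², a Normal(μ₀, σ₀²) prior on μ is conjugate. Posterior precision = 1/σ₀² + n/σ²; posterior mean is the precision-weighted average of μ₀ and x̄.
Σxᵢ = (-1.09) + (-15.51) + (-10.11) + 1.09 + (-3.18) + 0.50 = -28.3, so n·x̄ = -28.3.
σ₀² = 11.80² = 139.24, σ² = 7.39² = 54.6121; σ² + n·σ₀² = 54.6121 + 6·139.24 = 890.0521.
Posterior mean = (μ₀/σ₀² + n·x̄/σ²)/(1/σ₀² + n/σ²) = (σ²·μ₀ + σ₀²·n·x̄)/(σ² + n·σ₀²) = (54.6121·(-3.99) + 139.24·(-28.3))/890.0521 = -4158.394279/890.0521 = -4.6721.

-4.6721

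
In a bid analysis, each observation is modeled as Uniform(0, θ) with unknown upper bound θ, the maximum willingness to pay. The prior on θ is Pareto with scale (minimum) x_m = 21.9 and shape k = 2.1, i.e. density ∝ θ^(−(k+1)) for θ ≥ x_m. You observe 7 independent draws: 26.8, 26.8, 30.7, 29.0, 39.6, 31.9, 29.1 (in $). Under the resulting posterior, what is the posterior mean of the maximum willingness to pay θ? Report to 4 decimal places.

A Pareto(scale x_m, shape k) prior on the upper bound θ of Uniform(0, θ) is conjugate: posterior is Pareto(max(x_m, max xᵢ), k + n).
Sample maximum = 39.6; prior scale x_m = 21.9 → posterior scale = max = 39.6.
Posterior shape = 2.1 + 7 = 9.1.
E[θ|data] = k·x_m/(k−1) = 9.1·39.6/8.1 = 44.4889.

44.4889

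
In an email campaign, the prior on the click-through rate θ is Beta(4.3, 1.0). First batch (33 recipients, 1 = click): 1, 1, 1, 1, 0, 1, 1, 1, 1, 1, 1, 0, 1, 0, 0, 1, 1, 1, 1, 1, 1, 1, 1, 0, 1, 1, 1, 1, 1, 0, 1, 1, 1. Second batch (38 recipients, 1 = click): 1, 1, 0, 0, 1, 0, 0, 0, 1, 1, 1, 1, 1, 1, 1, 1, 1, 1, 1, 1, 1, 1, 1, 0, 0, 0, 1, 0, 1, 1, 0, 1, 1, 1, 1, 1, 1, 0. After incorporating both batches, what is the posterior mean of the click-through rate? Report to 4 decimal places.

The Beta prior is conjugate to a Binomial/Bernoulli likelihood; the update adds successes to α and failures to β.
After batch 1: Beta(4.3+27, 1.0+6) = Beta(31.3, 7.0).
After batch 2: Beta(31.3+27, 7.0+11) = Beta(58.3, 18.0).
Posterior mean = α/(α+β) = 58.3/76.3 = 0.7641.

0.7641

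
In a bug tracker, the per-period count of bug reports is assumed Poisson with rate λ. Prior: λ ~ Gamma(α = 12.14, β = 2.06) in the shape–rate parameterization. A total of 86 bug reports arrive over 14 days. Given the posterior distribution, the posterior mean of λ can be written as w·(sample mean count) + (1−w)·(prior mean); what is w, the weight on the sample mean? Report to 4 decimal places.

0.8717

With a Gamma(shape α, rate β) prior, the Poisson likelihood is conjugate: the posterior is Gamma(α + ΣXᵢ, β + n).
Posterior mean = (α₀+S)/(β₀+n) = [n/(β₀+n)]·(S/n) + [β₀/(β₀+n)]·(α₀/β₀), so only n and β₀ enter the weight.
Weight on data w = n/(β₀+n) = 14/(2.06+14) = 14/16.06 = 0.8717.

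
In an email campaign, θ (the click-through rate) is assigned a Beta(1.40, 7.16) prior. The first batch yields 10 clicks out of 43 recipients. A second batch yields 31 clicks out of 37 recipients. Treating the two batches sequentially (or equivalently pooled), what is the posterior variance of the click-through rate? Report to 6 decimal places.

The Beta prior is conjugate to a Binomial/Bernoulli likelihood; the update adds successes to α and failures to β.
After batch 1: Beta(1.40+10, 7.16+33) = Beta(11.40, 40.16).
After batch 2: Beta(11.40+31, 40.16+6) = Beta(42.40, 46.16).
Var = αβ/((α+β)²(α+β+1)) = 42.40·46.16/(88.56²·89.56) = 0.002786.

0.002786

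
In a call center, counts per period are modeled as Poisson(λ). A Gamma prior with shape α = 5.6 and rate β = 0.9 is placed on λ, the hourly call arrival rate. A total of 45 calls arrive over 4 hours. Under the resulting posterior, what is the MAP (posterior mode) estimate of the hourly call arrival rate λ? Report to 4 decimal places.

With a Gamma(shape α, rate β) prior, the Poisson likelihood is conjugate: the posterior is Gamma(α + ΣXᵢ, β + n).
Posterior: Gamma(α+S, β+n) = Gamma(5.6+45, 0.9+4) = Gamma(50.6, 4.9).
Mode of Gamma(α,β) for α≥1 is (α−1)/β = 49.6/4.9 = 10.1224.

10.1224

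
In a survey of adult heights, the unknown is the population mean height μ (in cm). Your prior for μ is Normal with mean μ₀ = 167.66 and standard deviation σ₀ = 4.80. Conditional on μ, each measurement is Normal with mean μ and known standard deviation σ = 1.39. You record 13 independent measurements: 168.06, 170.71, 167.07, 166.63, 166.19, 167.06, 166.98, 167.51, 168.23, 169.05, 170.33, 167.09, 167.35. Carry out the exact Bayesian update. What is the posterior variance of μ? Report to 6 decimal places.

0.147671

For Normal data with known variance σ², a Normal(μ₀, σ₀²) prior on μ is conjugate. Posterior precision = 1/σ₀² + n/σ²; posterior mean is the precision-weighted average of μ₀ and x̄.
σ₀² = 4.80² = 23.04, σ² = 1.39² = 1.9321; σ² + n·σ₀² = 1.9321 + 13·23.04 = 301.4521.
Posterior precision = 1/σ₀² + n/σ² = 1/23.04 + 13/1.9321 = (σ² + n·σ₀²)/(σ₀²σ²) = 301.4521/(23.04·1.9321); posterior variance σₙ² = σ₀²σ²/(σ² + n·σ₀²) = 23.04·1.9321/301.4521 = 0.147671.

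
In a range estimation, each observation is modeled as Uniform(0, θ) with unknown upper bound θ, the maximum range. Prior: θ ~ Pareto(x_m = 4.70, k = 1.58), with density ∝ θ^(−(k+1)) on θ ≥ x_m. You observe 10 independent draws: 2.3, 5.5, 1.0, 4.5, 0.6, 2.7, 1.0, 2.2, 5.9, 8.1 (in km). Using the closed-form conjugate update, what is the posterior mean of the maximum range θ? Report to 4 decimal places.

A Pareto(scale x_m, shape k) prior on the upper bound θ of Uniform(0, θ) is conjugate: posterior is Pareto(max(x_m, max xᵢ), k + n).
Sample maximum = 8.1; prior scale x_m = 4.70 → posterior scale = max = 8.10.
Posterior shape = 1.58 + 10 = 11.58.
E[θ|data] = k·x_m/(k−1) = 11.58·8.10/10.58 = 8.8656.

8.8656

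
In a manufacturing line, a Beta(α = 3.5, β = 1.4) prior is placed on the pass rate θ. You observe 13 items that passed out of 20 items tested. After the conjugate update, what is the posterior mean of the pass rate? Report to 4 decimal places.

0.6627

The Beta prior is conjugate to a Binomial/Bernoulli likelihood; the update adds successes to α and failures to β.
Posterior: Beta(α+k, β+n−k) = Beta(3.5+13, 1.4+7) = Beta(16.5, 8.4).
Posterior mean = α/(α+β) = 16.5/24.9 = 0.6627.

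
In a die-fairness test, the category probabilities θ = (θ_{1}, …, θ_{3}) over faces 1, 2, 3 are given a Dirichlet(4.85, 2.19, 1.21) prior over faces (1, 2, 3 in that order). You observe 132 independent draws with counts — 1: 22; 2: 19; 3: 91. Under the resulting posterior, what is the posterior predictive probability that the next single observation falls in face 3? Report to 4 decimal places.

The Dirichlet prior is conjugate to the Multinomial likelihood: each posterior αⱼ = prior αⱼ + observed count nⱼ.
Posterior concentration: (26.85, 21.19, 92.21), total = 140.25.
P(next = 3 | data) = α_{3}/Σα = 0.6575.

0.6575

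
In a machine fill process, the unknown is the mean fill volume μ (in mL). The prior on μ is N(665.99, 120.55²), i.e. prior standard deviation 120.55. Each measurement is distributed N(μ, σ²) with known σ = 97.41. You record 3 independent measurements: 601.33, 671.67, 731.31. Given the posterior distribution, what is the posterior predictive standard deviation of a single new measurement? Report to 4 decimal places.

109.9375

For Normal data with known variance σ², a Normal(μ₀, σ₀²) prior on μ is conjugate. Posterior precision = 1/σ₀² + n/σ²; posterior mean is the precision-weighted average of μ₀ and x̄.
σ₀² = 120.55² = 14532.3025, σ² = 97.41² = 9488.7081; σ² + n·σ₀² = 9488.7081 + 3·14532.3025 = 53085.6156.
Posterior precision = 1/σ₀² + n/σ² = 1/14532.3025 + 3/9488.7081 = (σ² + n·σ₀²)/(σ₀²σ²) = 53085.6156/(14532.3025·9488.7081); posterior variance σₙ² = σ₀²σ²/(σ² + n·σ₀²) = 14532.3025·9488.7081/53085.6156 = 2597.554439.
Predictive variance for one new observation = σₙ² + σ² = 14532.3025·9488.7081/53085.6156 + 9488.7081 = σ²·(σ₀² + 53085.6156)/53085.6156 = 9488.7081·67617.9181/53085.6156 = 12086.262539; SD = √(9488.7081·67617.9181/53085.6156) = 109.9375.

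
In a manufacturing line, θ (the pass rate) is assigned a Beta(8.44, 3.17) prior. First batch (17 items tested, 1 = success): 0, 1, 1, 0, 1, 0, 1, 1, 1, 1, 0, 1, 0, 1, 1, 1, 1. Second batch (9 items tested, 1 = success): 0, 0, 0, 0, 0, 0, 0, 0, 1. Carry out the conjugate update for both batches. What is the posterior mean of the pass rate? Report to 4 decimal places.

0.5701

The Beta prior is conjugate to a Binomial/Bernoulli likelihood; the update adds successes to α and failures to β.
After batch 1: Beta(8.44+12, 3.17+5) = Beta(20.44, 8.17).
After batch 2: Beta(20.44+1, 8.17+8) = Beta(21.44, 16.17).
Posterior mean = α/(α+β) = 21.44/37.61 = 0.5701.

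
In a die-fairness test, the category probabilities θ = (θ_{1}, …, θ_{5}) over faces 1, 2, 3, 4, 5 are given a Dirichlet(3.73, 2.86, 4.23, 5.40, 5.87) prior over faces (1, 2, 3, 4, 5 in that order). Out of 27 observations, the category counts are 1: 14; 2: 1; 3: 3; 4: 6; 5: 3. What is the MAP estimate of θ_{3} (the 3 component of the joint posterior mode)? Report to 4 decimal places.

The Dirichlet prior is conjugate to the Multinomial likelihood: each posterior αⱼ = prior αⱼ + observed count nⱼ.
Posterior concentration: (17.73, 3.86, 7.23, 11.40, 8.87), total = 49.09.
Joint mode component: (α_{3}−1)/(Σα−K) = 6.23/44.09 = 0.1413.

0.1413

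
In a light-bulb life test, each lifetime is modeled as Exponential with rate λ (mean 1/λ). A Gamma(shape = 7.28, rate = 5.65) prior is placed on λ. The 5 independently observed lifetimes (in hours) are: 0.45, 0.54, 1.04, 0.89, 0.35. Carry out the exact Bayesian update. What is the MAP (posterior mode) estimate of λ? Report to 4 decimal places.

With a Gamma(shape α, rate β) prior on the exponential rate λ, the posterior after n observations with total T = Σxᵢ is Gamma(α+n, β+T).
Sum of observations T = 3.27 hours; n = 5.
Posterior: Gamma(7.28+5, 5.65+3.27) = Gamma(12.28, 8.92).
Mode = (α−1)/β = 1.2646.

1.2646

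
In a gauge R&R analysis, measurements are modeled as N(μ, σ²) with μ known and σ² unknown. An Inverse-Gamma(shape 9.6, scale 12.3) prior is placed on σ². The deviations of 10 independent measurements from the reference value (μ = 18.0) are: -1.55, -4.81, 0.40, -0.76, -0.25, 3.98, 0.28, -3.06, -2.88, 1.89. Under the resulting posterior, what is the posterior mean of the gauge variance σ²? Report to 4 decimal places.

3.2385

With known mean μ and an Inverse-Gamma(α, β) prior on σ², the Normal likelihood is conjugate: posterior is Inv-Gamma(α + n/2, β + Σ(xᵢ−μ)²/2).
Σ(xᵢ−μ)² = (-1.55)² + (-4.81)² + (0.40)² + (-0.76)² + (-0.25)² + (3.98)² + (0.28)² + (-3.06)² + (-2.88)² + (1.89)² = 63.4876.
Posterior: Inv-Gamma(9.6 + 10/2, 12.3 + 63.4876/2) = Inv-Gamma(14.60, 44.04380).
E[σ²|data] = β/(α−1) = 44.04380/13.60 = 3.2385.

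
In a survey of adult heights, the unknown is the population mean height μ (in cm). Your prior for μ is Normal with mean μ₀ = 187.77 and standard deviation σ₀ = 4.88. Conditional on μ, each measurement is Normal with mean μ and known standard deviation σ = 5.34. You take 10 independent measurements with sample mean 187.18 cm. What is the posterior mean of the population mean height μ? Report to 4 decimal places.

187.2431

For Normal data with known variance σ², a Normal(μ₀, σ₀²) prior on μ is conjugate. Posterior precision = 1/σ₀² + n/σ²; posterior mean is the precision-weighted average of μ₀ and x̄.
n·x̄ = 10·187.18 = 1871.8.
σ₀² = 4.88² = 23.8144, σ² = 5.34² = 28.5156; σ² + n·σ₀² = 28.5156 + 10·23.8144 = 266.6596.
Posterior mean = (μ₀/σ₀² + n·x̄/σ²)/(1/σ₀² + n/σ²) = (σ²·μ₀ + σ₀²·n·x̄)/(σ² + n·σ₀²) = (28.5156·187.77 + 23.8144·1871.8)/266.6596 = 49930.168132/266.6596 = 187.2431.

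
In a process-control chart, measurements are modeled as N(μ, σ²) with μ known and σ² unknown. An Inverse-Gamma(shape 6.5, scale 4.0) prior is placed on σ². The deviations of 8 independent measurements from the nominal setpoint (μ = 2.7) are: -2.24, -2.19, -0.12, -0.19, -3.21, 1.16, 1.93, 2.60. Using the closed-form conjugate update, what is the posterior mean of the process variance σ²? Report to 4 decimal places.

2.1052

With known mean μ and an Inverse-Gamma(α, β) prior on σ², the Normal likelihood is conjugate: posterior is Inv-Gamma(α + n/2, β + Σ(xᵢ−μ)²/2).
Σ(xᵢ−μ)² = (-2.24)² + (-2.19)² + (-0.12)² + (-0.19)² + (-3.21)² + (1.16)² + (1.93)² + (2.60)² = 31.9988.
Posterior: Inv-Gamma(6.5 + 8/2, 4.0 + 31.9988/2) = Inv-Gamma(10.50, 19.99940).
E[σ²|data] = β/(α−1) = 19.99940/9.50 = 2.1052.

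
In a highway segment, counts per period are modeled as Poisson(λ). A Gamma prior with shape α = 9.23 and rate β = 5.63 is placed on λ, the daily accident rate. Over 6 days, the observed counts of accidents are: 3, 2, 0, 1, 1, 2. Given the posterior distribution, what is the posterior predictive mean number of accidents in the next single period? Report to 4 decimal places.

With a Gamma(shape α, rate β) prior, the Poisson likelihood is conjugate: the posterior is Gamma(α + ΣXᵢ, β + n).
Sum of counts S = 9 over n = 6 days.
Posterior: Gamma(α+S, β+n) = Gamma(9.23+9, 5.63+6) = Gamma(18.23, 11.63).
The predictive distribution for one future period is NegBinom with mean α/β = 1.5675.

1.5675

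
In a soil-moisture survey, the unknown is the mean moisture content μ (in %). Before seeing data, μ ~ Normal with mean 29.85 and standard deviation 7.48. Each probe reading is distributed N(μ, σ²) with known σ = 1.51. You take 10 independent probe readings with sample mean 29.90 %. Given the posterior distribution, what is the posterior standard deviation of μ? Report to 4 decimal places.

For Normal data with known variance σ², a Normal(μ₀, σ₀²) prior on μ is conjugate. Posterior precision = 1/σ₀² + n/σ²; posterior mean is the precision-weighted average of μ₀ and x̄.
σ₀² = 7.48² = 55.9504, σ² = 1.51² = 2.2801; σ² + n·σ₀² = 2.2801 + 10·55.9504 = 561.7841.
Posterior precision = 1/σ₀² + n/σ² = 1/55.9504 + 10/2.2801 = (σ² + n·σ₀²)/(σ₀²σ²) = 561.7841/(55.9504·2.2801); posterior variance σₙ² = σ₀²σ²/(σ² + n·σ₀²) = 55.9504·2.2801/561.7841 = 0.227085.
Posterior SD = √σₙ² = √(55.9504·2.2801/561.7841) = 0.4765.

0.4765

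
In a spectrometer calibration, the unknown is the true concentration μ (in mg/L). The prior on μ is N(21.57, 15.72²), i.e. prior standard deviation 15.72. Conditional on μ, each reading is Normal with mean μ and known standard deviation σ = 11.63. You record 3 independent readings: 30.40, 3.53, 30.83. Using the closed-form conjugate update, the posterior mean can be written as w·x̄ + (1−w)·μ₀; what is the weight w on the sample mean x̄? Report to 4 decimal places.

0.8457

For Normal data with known variance σ², a Normal(μ₀, σ₀²) prior on μ is conjugate. Posterior precision = 1/σ₀² + n/σ²; posterior mean is the precision-weighted average of μ₀ and x̄.
σ₀² = 15.72² = 247.1184, σ² = 11.63² = 135.2569. Prior precision 1/σ₀² = 1/247.1184; data precision n/σ² = 3/135.2569.
w = (n/σ²)/(1/σ₀² + n/σ²) = n·σ₀²/(σ² + n·σ₀²) = 3·247.1184/(135.2569 + 3·247.1184) = 741.3552/876.6121 = 0.8457.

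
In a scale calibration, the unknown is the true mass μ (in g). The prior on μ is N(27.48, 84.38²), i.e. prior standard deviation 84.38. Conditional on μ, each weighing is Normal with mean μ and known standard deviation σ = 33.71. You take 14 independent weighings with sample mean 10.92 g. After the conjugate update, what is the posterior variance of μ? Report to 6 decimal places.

For Normal data with known variance σ², a Normal(μ₀, σ₀²) prior on μ is conjugate. Posterior precision = 1/σ₀² + n/σ²; posterior mean is the precision-weighted average of μ₀ and x̄.
σ₀² = 84.38² = 7119.9844, σ² = 33.71² = 1136.3641; σ² + n·σ₀² = 1136.3641 + 14·7119.9844 = 100816.1457.
Posterior precision = 1/σ₀² + n/σ² = 1/7119.9844 + 14/1136.3641 = (σ² + n·σ₀²)/(σ₀²σ²) = 100816.1457/(7119.9844·1136.3641); posterior variance σₙ² = σ₀²σ²/(σ² + n·σ₀²) = 7119.9844·1136.3641/100816.1457 = 80.253957.

80.253957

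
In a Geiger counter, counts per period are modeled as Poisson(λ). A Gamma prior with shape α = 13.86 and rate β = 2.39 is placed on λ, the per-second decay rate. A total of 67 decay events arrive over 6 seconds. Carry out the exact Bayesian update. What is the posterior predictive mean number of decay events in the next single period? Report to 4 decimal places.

9.6377

With a Gamma(shape α, rate β) prior, the Poisson likelihood is conjugate: the posterior is Gamma(α + ΣXᵢ, β + n).
Posterior: Gamma(α+S, β+n) = Gamma(13.86+67, 2.39+6) = Gamma(80.86, 8.39).
The predictive distribution for one future period is NegBinom with mean α/β = 9.6377.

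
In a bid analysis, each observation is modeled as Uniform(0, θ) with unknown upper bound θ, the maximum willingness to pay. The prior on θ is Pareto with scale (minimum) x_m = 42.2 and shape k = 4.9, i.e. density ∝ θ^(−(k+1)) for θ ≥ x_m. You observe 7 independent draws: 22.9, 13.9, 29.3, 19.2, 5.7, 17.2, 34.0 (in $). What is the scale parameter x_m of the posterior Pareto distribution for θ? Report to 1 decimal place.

42.2

A Pareto(scale x_m, shape k) prior on the upper bound θ of Uniform(0, θ) is conjugate: posterior is Pareto(max(x_m, max xᵢ), k + n).
Sample maximum = 34.0; prior scale x_m = 42.2 → posterior scale = max = 42.2.
Posterior shape = 4.9 + 7 = 11.9.
Posterior scale x_m = 42.2.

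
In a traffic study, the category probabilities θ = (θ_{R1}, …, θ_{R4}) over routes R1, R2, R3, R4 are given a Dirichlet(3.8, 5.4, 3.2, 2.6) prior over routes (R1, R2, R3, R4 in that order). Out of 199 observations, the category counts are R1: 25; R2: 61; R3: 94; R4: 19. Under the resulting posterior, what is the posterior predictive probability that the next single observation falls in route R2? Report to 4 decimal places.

0.3103

The Dirichlet prior is conjugate to the Multinomial likelihood: each posterior αⱼ = prior αⱼ + observed count nⱼ.
Posterior concentration: (28.8, 66.4, 97.2, 21.6), total = 214.0.
P(next = R2 | data) = α_{R2}/Σα = 0.3103.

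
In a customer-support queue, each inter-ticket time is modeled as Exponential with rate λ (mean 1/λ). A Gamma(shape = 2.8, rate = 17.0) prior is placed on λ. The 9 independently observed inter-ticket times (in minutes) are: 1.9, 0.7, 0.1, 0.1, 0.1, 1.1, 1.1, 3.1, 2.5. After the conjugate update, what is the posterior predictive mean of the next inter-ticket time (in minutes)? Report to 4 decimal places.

2.5648

With a Gamma(shape α, rate β) prior on the exponential rate λ, the posterior after n observations with total T = Σxᵢ is Gamma(α+n, β+T).
Sum of observations T = 10.7 minutes; n = 9.
Posterior: Gamma(2.8+9, 17.0+10.7) = Gamma(11.8, 27.7).
The predictive distribution for the next observation is Lomax; its mean is β/(α−1) = 27.7/10.8 = 2.5648.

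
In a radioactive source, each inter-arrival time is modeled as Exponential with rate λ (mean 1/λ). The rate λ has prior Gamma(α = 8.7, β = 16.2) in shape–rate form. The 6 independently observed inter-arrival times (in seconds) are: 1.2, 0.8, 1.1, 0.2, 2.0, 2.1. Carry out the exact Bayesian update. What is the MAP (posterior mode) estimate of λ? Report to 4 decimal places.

0.5805

With a Gamma(shape α, rate β) prior on the exponential rate λ, the posterior after n observations with total T = Σxᵢ is Gamma(α+n, β+T).
Sum of observations T = 7.4 seconds; n = 6.
Posterior: Gamma(8.7+6, 16.2+7.4) = Gamma(14.7, 23.6).
Mode = (α−1)/β = 0.5805.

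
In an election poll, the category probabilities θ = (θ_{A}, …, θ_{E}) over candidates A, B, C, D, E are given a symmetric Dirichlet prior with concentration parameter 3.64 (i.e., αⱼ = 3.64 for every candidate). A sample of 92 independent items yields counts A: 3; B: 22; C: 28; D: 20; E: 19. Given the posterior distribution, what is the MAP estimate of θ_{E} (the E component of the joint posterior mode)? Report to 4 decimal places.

The Dirichlet prior is conjugate to the Multinomial likelihood: each posterior αⱼ = prior αⱼ + observed count nⱼ.
Posterior concentration: (6.64, 25.64, 31.64, 23.64, 22.64), total = 110.20.
Joint mode component: (α_{E}−1)/(Σα−K) = 21.64/105.20 = 0.2057.

0.2057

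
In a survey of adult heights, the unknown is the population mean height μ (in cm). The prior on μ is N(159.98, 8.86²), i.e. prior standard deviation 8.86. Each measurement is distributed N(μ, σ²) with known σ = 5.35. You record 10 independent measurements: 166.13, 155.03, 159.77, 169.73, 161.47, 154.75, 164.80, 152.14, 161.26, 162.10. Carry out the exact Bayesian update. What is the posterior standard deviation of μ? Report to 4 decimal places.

1.6618

For Normal data with known variance σ², a Normal(μ₀, σ₀²) prior on μ is conjugate. Posterior precision = 1/σ₀² + n/σ²; posterior mean is the precision-weighted average of μ₀ and x̄.
σ₀² = 8.86² = 78.4996, σ² = 5.35² = 28.6225; σ² + n·σ₀² = 28.6225 + 10·78.4996 = 813.6185.
Posterior precision = 1/σ₀² + n/σ² = 1/78.4996 + 10/28.6225 = (σ² + n·σ₀²)/(σ₀²σ²) = 813.6185/(78.4996·28.6225); posterior variance σₙ² = σ₀²σ²/(σ² + n·σ₀²) = 78.4996·28.6225/813.6185 = 2.761558.
Posterior SD = √σₙ² = √(78.4996·28.6225/813.6185) = 1.6618.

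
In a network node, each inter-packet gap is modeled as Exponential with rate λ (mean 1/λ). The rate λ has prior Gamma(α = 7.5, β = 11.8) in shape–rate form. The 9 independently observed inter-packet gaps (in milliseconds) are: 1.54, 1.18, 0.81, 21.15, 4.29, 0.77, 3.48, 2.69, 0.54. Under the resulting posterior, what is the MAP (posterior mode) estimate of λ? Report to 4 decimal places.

0.3212

With a Gamma(shape α, rate β) prior on the exponential rate λ, the posterior after n observations with total T = Σxᵢ is Gamma(α+n, β+T).
Sum of observations T = 36.45 milliseconds; n = 9.
Posterior: Gamma(7.5+9, 11.8+36.45) = Gamma(16.5, 48.25).
Mode = (α−1)/β = 0.3212.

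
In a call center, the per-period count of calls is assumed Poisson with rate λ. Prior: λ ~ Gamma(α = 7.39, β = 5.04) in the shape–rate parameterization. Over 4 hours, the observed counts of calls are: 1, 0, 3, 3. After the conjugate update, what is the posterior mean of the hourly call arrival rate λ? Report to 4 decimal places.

With a Gamma(shape α, rate β) prior, the Poisson likelihood is conjugate: the posterior is Gamma(α + ΣXᵢ, β + n).
Sum of counts S = 7 over n = 4 hours.
Posterior: Gamma(α+S, β+n) = Gamma(7.39+7, 5.04+4) = Gamma(14.39, 9.04).
Posterior mean = α/β = 14.39/9.04 = 1.5918.

1.5918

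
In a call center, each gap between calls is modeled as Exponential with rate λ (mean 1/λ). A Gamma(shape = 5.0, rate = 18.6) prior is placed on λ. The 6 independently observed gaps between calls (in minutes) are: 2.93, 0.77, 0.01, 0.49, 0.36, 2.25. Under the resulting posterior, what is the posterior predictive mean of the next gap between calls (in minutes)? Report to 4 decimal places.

With a Gamma(shape α, rate β) prior on the exponential rate λ, the posterior after n observations with total T = Σxᵢ is Gamma(α+n, β+T).
Sum of observations T = 6.81 minutes; n = 6.
Posterior: Gamma(5.0+6, 18.6+6.81) = Gamma(11.0, 25.41).
The predictive distribution for the next observation is Lomax; its mean is β/(α−1) = 25.41/10.0 = 2.5410.

2.5410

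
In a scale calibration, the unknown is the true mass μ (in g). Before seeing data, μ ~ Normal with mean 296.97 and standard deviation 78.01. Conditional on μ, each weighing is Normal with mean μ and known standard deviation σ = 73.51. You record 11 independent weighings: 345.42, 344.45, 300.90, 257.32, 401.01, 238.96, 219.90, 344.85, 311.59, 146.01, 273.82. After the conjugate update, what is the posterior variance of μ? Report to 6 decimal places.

454.554115

For Normal data with known variance σ², a Normal(μ₀, σ₀²) prior on μ is conjugate. Posterior precision = 1/σ₀² + n/σ²; posterior mean is the precision-weighted average of μ₀ and x̄.
σ₀² = 78.01² = 6085.5601, σ² = 73.51² = 5403.7201; σ² + n·σ₀² = 5403.7201 + 11·6085.5601 = 72344.8812.
Posterior precision = 1/σ₀² + n/σ² = 1/6085.5601 + 11/5403.7201 = (σ² + n·σ₀²)/(σ₀²σ²) = 72344.8812/(6085.5601·5403.7201); posterior variance σₙ² = σ₀²σ²/(σ² + n·σ₀²) = 6085.5601·5403.7201/72344.8812 = 454.554115.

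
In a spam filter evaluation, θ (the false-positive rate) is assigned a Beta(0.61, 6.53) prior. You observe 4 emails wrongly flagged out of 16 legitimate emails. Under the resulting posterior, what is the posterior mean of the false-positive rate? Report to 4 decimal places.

0.1992

The Beta prior is conjugate to a Binomial/Bernoulli likelihood; the update adds successes to α and failures to β.
Posterior: Beta(α+k, β+n−k) = Beta(0.61+4, 6.53+12) = Beta(4.61, 18.53).
Posterior mean = α/(α+β) = 4.61/23.14 = 0.1992.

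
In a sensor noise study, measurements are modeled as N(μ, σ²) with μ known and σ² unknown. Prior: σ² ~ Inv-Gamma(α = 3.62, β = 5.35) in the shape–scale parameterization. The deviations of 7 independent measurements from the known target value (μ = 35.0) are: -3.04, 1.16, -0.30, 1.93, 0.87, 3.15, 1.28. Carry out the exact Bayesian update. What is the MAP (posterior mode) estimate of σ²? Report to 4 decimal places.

With known mean μ and an Inverse-Gamma(α, β) prior on σ², the Normal likelihood is conjugate: posterior is Inv-Gamma(α + n/2, β + Σ(xᵢ−μ)²/2).
Σ(xᵢ−μ)² = (-3.04)² + (1.16)² + (-0.30)² + (1.93)² + (0.87)² + (3.15)² + (1.28)² = 26.7199.
Posterior: Inv-Gamma(3.62 + 7/2, 5.35 + 26.7199/2) = Inv-Gamma(7.12, 18.70995).
Mode = β/(α+1) = 18.70995/8.12 = 2.3042.

2.3042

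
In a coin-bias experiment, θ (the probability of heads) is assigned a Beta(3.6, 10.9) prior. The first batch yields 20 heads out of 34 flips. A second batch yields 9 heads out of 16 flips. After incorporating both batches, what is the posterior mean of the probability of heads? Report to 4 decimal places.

The Beta prior is conjugate to a Binomial/Bernoulli likelihood; the update adds successes to α and failures to β.
After batch 1: Beta(3.6+20, 10.9+14) = Beta(23.6, 24.9).
After batch 2: Beta(23.6+9, 24.9+7) = Beta(32.6, 31.9).
Posterior mean = α/(α+β) = 32.6/64.5 = 0.5054.

0.5054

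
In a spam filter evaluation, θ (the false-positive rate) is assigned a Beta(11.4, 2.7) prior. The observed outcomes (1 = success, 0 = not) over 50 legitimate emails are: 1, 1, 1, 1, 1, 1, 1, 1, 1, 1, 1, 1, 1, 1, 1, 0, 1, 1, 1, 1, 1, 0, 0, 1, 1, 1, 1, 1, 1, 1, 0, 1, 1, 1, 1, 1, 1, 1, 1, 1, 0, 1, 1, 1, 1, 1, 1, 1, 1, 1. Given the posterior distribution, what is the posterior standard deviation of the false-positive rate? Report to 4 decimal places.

The Beta prior is conjugate to a Binomial/Bernoulli likelihood; the update adds successes to α and failures to β.
Posterior: Beta(α+k, β+n−k) = Beta(11.4+45, 2.7+5) = Beta(56.4, 7.7).
Var = αβ/((α+β)²(α+β+1)) = 56.4·7.7/(64.1²·65.1) = 0.00162358; SD = √0.00162358 = 0.0403.

0.0403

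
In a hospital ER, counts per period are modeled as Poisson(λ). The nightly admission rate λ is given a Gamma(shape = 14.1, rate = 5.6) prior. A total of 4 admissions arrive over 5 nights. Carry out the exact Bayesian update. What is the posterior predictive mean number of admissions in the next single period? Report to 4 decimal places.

1.7075

With a Gamma(shape α, rate β) prior, the Poisson likelihood is conjugate: the posterior is Gamma(α + ΣXᵢ, β + n).
Posterior: Gamma(α+S, β+n) = Gamma(14.1+4, 5.6+5) = Gamma(18.1, 10.6).
The predictive distribution for one future period is NegBinom with mean α/β = 1.7075.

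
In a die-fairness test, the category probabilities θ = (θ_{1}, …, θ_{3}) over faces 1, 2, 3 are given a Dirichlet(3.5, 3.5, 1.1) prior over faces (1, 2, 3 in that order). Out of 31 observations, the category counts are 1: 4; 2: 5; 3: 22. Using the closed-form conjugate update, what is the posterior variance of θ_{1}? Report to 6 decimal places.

0.003866

The Dirichlet prior is conjugate to the Multinomial likelihood: each posterior αⱼ = prior αⱼ + observed count nⱼ.
Posterior concentration: (7.5, 8.5, 23.1), total = 39.1.
Var[θ_j] = α_j(Σα−α_j)/((Σα)²(Σα+1)) = 7.5·31.6/(39.1²·40.1) = 0.003866.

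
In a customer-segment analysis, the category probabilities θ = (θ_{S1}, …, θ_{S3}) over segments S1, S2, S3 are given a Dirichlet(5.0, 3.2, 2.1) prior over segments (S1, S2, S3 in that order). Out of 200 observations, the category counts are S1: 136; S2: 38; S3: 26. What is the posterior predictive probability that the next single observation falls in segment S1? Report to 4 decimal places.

The Dirichlet prior is conjugate to the Multinomial likelihood: each posterior αⱼ = prior αⱼ + observed count nⱼ.
Posterior concentration: (141.0, 41.2, 28.1), total = 210.3.
P(next = S1 | data) = α_{S1}/Σα = 0.6705.

0.6705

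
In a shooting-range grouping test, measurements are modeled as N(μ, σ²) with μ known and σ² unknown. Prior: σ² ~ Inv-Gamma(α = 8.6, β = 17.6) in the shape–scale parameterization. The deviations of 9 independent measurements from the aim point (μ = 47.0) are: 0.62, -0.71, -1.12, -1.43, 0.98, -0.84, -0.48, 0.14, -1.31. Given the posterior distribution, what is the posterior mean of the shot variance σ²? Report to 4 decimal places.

1.7777

With known mean μ and an Inverse-Gamma(α, β) prior on σ², the Normal likelihood is conjugate: posterior is Inv-Gamma(α + n/2, β + Σ(xᵢ−μ)²/2).
Σ(xᵢ−μ)² = (0.62)² + (-0.71)² + (-1.12)² + (-1.43)² + (0.98)² + (-0.84)² + (-0.48)² + (0.14)² + (-1.31)² = 7.8199.
Posterior: Inv-Gamma(8.6 + 9/2, 17.6 + 7.8199/2) = Inv-Gamma(13.10, 21.50995).
E[σ²|data] = β/(α−1) = 21.50995/12.10 = 1.7777.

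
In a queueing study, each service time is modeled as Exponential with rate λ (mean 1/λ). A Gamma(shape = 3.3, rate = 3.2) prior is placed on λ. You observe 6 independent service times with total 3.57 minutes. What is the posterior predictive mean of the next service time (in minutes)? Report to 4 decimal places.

With a Gamma(shape α, rate β) prior on the exponential rate λ, the posterior after n observations with total T = Σxᵢ is Gamma(α+n, β+T).
Posterior: Gamma(3.3+6, 3.2+3.57) = Gamma(9.3, 6.77).
The predictive distribution for the next observation is Lomax; its mean is β/(α−1) = 6.77/8.3 = 0.8157.

0.8157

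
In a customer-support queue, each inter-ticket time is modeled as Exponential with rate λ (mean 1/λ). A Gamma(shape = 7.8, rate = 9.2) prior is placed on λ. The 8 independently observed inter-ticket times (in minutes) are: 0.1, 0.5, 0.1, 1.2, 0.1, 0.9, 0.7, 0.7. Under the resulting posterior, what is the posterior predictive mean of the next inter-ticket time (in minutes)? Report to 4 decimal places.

With a Gamma(shape α, rate β) prior on the exponential rate λ, the posterior after n observations with total T = Σxᵢ is Gamma(α+n, β+T).
Sum of observations T = 4.3 minutes; n = 8.
Posterior: Gamma(7.8+8, 9.2+4.3) = Gamma(15.8, 13.5).
The predictive distribution for the next observation is Lomax; its mean is β/(α−1) = 13.5/14.8 = 0.9122.

0.9122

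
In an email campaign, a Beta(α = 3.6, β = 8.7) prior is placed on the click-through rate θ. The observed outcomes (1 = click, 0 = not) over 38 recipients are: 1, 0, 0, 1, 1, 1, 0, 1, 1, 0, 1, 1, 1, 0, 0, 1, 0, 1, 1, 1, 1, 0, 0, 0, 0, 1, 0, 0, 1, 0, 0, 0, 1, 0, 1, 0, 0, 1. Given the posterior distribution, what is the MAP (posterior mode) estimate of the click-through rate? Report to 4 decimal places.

The Beta prior is conjugate to a Binomial/Bernoulli likelihood; the update adds successes to α and failures to β.
Posterior: Beta(α+k, β+n−k) = Beta(3.6+19, 8.7+19) = Beta(22.6, 27.7).
Mode of Beta(a,b) for a,b>1 is (a−1)/(a+b−2) = 21.6/48.3 = 0.4472.

0.4472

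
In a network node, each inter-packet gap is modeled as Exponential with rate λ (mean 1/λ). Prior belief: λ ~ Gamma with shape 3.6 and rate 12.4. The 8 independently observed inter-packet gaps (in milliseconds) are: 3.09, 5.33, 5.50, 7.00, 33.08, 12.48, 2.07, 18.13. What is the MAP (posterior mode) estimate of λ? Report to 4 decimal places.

With a Gamma(shape α, rate β) prior on the exponential rate λ, the posterior after n observations with total T = Σxᵢ is Gamma(α+n, β+T).
Sum of observations T = 86.68 milliseconds; n = 8.
Posterior: Gamma(3.6+8, 12.4+86.68) = Gamma(11.6, 99.08).
Mode = (α−1)/β = 0.1070.

0.1070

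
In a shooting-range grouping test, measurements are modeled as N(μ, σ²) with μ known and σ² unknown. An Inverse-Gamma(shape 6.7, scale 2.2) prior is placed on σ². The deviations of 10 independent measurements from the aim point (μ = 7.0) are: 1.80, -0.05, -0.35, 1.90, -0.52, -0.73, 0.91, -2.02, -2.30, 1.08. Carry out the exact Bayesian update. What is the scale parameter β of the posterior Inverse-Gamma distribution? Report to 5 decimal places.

11.77160

With known mean μ and an Inverse-Gamma(α, β) prior on σ², the Normal likelihood is conjugate: posterior is Inv-Gamma(α + n/2, β + Σ(xᵢ−μ)²/2).
Σ(xᵢ−μ)² = (1.80)² + (-0.05)² + (-0.35)² + (1.90)² + (-0.52)² + (-0.73)² + (0.91)² + (-2.02)² + (-2.30)² + (1.08)² = 19.1432.
Posterior: Inv-Gamma(6.7 + 10/2, 2.2 + 19.1432/2) = Inv-Gamma(11.70, 11.77160).
Posterior β = 11.77160.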